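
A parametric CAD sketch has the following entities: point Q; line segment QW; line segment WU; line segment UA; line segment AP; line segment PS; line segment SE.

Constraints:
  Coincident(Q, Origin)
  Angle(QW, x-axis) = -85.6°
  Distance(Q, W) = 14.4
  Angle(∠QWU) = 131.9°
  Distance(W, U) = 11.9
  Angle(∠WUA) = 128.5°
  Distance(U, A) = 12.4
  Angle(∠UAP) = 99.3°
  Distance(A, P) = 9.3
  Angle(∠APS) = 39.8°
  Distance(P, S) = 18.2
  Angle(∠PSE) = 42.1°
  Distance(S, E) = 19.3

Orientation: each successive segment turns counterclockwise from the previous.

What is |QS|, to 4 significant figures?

26.75

Q is at the origin; QW runs at -85.6° with length 14.4, so W = (1.105, -14.36). ∠QWU = 131.9° gives WU at -37.50° from the x-axis; with |WU| = 11.9, U = (10.55, -21.60). ∠WUA = 128.5° gives UA at 14.00° from the x-axis; with |UA| = 12.4, A = (22.58, -18.60). ∠UAP = 99.3° gives AP at 94.70° from the x-axis; with |AP| = 9.3, P = (21.82, -9.333). ∠APS = 39.8° gives PS at -125.1° from the x-axis; with |PS| = 18.2, S = (11.35, -24.22). Then |QS| = |S − Q| = 26.75.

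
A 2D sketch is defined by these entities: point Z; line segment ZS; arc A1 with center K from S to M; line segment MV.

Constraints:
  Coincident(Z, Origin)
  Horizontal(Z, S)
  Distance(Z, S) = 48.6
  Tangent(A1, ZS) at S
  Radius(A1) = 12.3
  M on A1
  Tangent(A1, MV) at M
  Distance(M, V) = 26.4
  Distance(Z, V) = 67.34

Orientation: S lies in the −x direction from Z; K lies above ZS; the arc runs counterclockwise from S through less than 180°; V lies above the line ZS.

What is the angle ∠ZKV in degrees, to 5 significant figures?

113.69°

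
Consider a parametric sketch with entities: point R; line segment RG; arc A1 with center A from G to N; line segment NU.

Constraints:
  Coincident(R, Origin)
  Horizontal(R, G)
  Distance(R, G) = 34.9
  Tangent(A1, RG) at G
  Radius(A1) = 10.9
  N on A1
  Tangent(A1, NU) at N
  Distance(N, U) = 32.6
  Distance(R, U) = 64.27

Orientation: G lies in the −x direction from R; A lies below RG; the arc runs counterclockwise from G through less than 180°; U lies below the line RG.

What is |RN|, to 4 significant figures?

46.88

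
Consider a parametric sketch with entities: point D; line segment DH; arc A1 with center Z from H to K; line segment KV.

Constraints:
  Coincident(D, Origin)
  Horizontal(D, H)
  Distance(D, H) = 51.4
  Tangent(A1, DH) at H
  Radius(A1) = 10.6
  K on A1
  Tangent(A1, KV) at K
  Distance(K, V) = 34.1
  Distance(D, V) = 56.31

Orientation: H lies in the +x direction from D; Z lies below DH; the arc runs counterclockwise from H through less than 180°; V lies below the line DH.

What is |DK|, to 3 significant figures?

41.9

Checks: |ZK| = 10.60 ✓; ∠(ZK, KV) = 90.00° ✓; |KV| = 34.10 ✓; |DV| = 56.31 ✓.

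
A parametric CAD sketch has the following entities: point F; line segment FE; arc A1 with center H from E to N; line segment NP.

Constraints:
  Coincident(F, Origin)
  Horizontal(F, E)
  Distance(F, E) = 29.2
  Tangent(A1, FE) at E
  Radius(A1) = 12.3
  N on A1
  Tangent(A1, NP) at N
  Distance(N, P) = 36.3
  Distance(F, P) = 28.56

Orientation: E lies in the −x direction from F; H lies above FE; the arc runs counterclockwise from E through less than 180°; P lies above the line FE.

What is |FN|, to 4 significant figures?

21.09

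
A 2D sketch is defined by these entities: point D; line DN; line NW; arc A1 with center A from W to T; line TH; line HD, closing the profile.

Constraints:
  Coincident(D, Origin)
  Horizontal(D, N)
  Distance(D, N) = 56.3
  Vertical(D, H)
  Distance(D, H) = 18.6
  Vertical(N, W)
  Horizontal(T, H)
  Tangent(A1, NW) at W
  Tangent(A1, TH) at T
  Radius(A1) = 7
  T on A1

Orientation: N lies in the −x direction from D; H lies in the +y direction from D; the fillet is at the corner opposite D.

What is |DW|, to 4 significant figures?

57.48

D is at the origin; D and N share the same y with |DN| = 56.3 and N on the −x side, so N = (-56.30, 0.000). DH is vertical with |DH| = 18.6 and H on the +y side, so H = (0.000, 18.60). The virtual corner opposite D is at (-56.30, 18.60). Since A1 is tangent to NW there, AW ⟂ NW and the tangent condition forces AT to be normal to TH, with radius 7.0, so the center A sits 7.0 in from both sides at A = (-49.30, 11.60). That places the tangent points at W = (-56.30, 11.60) on NW and T = (-49.30, 18.60) on TH. Then |DW| = |W − D| = 57.48.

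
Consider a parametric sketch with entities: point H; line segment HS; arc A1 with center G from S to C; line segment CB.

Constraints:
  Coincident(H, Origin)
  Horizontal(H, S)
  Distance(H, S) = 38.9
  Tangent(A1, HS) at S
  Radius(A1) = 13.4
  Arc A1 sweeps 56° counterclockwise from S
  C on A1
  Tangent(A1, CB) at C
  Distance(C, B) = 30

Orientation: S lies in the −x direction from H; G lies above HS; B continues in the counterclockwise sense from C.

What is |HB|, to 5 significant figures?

32.690

On A1, S sits at bearing -90° from G; a 56° counterclockwise sweep puts C at bearing -34°, so C = G + 13.4·(cos -34°, sin -34°) = (-27.791, 5.9068). Since A1 is tangent to CB there, GC ⟂ CB, so CB runs along (−sin -34°, cos -34°); with |CB| = 30.0, B = (-11.015, 30.778). Then |HB| = |B − H| = 32.690.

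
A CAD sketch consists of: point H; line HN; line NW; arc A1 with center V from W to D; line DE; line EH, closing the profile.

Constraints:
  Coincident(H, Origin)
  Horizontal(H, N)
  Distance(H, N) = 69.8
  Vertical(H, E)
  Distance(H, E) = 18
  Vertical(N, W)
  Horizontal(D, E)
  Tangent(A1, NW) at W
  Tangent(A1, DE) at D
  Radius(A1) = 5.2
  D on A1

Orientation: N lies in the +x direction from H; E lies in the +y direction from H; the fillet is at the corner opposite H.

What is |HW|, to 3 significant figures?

71.0

The virtual corner opposite H is at (69.8, 18.0). A1 meets NW tangentially, so VW is at right angles to NW and tangency of A1 to DE means the radius VD is perpendicular to DE, with radius 5.2, so the center V sits 5.2 in from both sides at V = (64.6, 12.8). That places the tangent points at W = (69.8, 12.8) on NW and D = (64.6, 18.0) on DE. Then |HW| = |W − H| = 71.0.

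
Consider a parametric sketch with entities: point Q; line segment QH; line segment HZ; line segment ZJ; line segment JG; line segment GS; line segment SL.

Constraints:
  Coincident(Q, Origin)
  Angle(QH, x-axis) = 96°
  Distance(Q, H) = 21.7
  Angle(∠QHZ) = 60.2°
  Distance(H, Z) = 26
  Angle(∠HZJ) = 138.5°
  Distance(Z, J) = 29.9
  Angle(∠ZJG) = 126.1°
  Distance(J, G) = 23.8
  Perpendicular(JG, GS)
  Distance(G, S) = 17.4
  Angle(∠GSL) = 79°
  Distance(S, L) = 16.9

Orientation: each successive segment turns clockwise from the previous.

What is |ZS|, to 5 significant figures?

41.965

Q is at the origin; QH runs at 96.0° with length 21.7, so H = (-2.2683, 21.581). ∠QHZ = 60.2° gives HZ at -23.800° from the x-axis; with |HZ| = 26.0, Z = (21.521, 11.089). ∠HZJ = 138.5° gives ZJ at -65.300° from the x-axis; with |ZJ| = 29.9, J = (34.015, -16.075). ∠ZJG = 126.1° gives JG at -119.20° from the x-axis; with |JG| = 23.8, G = (22.404, -36.851). JG ⟂ GS, so GS runs at 150.80°; with |GS| = 17.4, S = (7.2150, -28.362). Then |ZS| = |S − Z| = 41.965.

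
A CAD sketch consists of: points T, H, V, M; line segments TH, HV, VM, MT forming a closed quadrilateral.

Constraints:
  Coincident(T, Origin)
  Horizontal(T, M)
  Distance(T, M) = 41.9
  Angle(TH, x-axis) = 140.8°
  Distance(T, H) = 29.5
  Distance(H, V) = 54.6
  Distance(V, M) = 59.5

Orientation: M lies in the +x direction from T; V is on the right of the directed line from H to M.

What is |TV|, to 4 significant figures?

34.41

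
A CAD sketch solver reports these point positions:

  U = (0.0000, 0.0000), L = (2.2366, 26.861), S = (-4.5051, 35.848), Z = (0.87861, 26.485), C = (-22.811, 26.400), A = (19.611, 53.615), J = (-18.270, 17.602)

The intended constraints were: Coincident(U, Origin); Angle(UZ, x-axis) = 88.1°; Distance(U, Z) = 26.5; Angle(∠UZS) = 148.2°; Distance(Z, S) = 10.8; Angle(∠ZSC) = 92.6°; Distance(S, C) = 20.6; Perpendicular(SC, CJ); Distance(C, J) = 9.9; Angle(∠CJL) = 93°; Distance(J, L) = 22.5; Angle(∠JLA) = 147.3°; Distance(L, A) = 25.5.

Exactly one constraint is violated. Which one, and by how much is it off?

Distance(L, A) = 25.5 — off by 6.40.

U = (0.00, 0.00) ✓; UZ at 88.10° ✓; |UZ| = 26.50 ✓; ∠UZS = 148.2° ✓; |ZS| = 10.80 ✓; ∠ZSC = 92.60° ✓; |SC| = 20.60 ✓; ∠(SC, CJ) = 90.00° ✓; |CJ| = 9.901 ✓; ∠CJL = 93.00° ✓; |JL| = 22.50 ✓; ∠JLA = 147.3° ✓; |LA| = 31.90 ✗.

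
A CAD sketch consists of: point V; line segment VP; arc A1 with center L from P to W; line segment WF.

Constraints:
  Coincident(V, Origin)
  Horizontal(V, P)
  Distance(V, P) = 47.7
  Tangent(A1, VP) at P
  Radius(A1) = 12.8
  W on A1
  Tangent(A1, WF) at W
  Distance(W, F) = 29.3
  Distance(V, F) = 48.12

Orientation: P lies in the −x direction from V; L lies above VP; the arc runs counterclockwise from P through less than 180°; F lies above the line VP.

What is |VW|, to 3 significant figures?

36.6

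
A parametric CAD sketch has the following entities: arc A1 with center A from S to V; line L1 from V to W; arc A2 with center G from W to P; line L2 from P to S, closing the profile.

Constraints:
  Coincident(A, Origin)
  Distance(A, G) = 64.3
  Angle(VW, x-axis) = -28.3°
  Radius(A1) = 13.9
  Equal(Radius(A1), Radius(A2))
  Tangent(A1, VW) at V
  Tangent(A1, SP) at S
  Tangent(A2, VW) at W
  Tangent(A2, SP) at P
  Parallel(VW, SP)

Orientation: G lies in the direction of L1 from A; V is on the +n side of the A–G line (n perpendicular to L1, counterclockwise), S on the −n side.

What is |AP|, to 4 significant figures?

65.79

Tangency of A1 to both parallel lines with radius 13.9 puts V and S at A ± 13.9·n: V = (6.590, 12.24), S = (-6.590, -12.24). Equal radii place W and P the same way about G: W = G + 13.9·n = (63.20, -18.25), P = G − 13.9·n = (50.02, -42.72). Then |AP| = |P − A| = 65.79.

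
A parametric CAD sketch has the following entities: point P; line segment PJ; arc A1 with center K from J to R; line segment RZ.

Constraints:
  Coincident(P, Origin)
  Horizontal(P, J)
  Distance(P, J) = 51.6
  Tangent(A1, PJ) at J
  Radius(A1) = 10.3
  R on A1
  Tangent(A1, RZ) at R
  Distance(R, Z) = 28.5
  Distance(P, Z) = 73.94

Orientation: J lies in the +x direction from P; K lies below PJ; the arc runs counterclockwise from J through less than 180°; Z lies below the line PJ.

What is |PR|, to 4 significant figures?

47.27

Checks: |KJ| = 10.30 ✓; |KR| = 10.30 ✓; ∠(KR, RZ) = 90.00° ✓; |RZ| = 28.50 ✓; |PZ| = 73.94 ✓.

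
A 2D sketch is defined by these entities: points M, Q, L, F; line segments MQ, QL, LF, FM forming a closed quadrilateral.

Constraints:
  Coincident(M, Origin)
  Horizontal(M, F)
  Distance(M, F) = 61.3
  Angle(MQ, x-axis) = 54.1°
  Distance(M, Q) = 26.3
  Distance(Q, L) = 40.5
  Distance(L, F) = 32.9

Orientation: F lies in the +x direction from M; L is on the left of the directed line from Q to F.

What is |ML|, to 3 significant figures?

63.2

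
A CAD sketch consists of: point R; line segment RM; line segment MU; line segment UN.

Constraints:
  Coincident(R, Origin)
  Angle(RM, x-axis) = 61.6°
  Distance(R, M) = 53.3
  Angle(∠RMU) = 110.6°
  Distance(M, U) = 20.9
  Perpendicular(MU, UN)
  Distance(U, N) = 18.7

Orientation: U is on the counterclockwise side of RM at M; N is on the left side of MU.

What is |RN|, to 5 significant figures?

50.451

∠RMU = 110.6°, so MU runs at 61.6° + (180° − 110.6°) = 131.00° from the x-axis; with |MU| = 20.9, U = M + 20.9·(cos 131.00°, sin 131.00°) = (11.639, 62.659). The perpendicularity gives UN at right angles to MU; with |UN| = 18.7 on the left of MU, N = U + 18.7·(-0.75471, -0.65606) = (-2.4739, 50.390). Then |RN| = |N − R| = 50.451.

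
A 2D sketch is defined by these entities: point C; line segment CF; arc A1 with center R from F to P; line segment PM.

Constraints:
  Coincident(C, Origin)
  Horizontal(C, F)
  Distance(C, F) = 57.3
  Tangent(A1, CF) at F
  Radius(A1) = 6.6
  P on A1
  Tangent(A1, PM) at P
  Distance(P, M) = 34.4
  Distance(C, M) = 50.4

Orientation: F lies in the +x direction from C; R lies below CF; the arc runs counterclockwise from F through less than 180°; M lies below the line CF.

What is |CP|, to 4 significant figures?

51.48

Checks: |RP| = 6.600 ✓; ∠(RP, PM) = 90.00° ✓; |PM| = 34.40 ✓; |CM| = 50.40 ✓.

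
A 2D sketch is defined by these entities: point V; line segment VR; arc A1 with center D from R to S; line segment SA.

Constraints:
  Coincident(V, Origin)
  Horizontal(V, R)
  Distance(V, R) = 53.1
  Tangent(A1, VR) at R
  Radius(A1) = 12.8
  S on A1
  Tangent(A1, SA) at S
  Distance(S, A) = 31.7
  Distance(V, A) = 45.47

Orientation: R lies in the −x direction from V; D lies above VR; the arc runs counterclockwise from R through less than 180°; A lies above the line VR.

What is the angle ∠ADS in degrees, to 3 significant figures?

68.0°

Checks: ∠(DR, RV) = 90.00° ✓; |DR| = 12.80 ✓; |DS| = 12.80 ✓; ∠(DS, SA) = 90.00° ✓; |SA| = 31.70 ✓; |VA| = 45.47 ✓.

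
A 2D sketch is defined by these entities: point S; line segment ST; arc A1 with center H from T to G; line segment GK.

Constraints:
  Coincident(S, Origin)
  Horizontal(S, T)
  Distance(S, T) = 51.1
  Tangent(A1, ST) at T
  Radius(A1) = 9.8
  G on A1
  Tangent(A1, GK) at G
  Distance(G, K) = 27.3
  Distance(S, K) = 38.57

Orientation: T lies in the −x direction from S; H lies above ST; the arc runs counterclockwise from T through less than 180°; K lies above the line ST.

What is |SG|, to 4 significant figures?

43.21

S is at the origin; ST is horizontal with |ST| = 51.1 and T on the −x side, so T = (-51.10, 0.000). Tangency of A1 to ST means the radius HT is perpendicular to ST, so H = T + (0, 9.8) = (-51.10, 9.800). Since HG ⟂ GK (tangency), |HK| = √(9.8² + 27.3²) = 29.01 regardless of where G sits on A1. So K lies on both circle(S, 38.57) and circle(H, 29.01); the above-ST intersection is K = (-27.66, 26.88). G is the foot of the tangent from K: G = (-42.99, 4.296).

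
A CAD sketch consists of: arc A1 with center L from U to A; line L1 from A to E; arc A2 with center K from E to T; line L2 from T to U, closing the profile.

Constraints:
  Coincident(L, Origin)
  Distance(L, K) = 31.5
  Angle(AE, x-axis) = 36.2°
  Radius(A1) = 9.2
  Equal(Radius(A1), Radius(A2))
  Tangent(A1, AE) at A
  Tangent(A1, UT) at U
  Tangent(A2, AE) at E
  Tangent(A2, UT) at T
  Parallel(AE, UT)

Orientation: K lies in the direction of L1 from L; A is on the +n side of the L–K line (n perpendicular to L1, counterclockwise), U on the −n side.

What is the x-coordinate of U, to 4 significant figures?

5.434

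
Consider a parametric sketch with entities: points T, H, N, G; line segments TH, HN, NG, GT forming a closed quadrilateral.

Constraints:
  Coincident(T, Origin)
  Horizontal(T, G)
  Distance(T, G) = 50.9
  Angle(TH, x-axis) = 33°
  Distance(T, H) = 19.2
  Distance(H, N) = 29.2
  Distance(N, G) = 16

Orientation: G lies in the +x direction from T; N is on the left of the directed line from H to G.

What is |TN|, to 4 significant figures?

47.36

Checks: |HN| = 29.20 ✓; |NG| = 16.00 ✓.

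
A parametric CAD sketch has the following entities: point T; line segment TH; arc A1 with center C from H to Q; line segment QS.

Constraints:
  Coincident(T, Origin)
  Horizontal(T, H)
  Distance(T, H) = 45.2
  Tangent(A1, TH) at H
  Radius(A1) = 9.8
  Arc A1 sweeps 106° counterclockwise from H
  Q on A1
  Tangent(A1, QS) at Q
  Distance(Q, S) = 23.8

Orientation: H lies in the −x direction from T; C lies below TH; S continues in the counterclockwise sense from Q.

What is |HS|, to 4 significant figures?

35.49

On A1, H sits at bearing 90° from C; a 106° counterclockwise sweep puts Q at bearing 196°, so Q = C + 9.8·(cos 196°, sin 196°) = (-54.62, -12.50). The tangent condition forces CQ to be normal to QS, so QS runs along (−sin 196°, cos 196°); with |QS| = 23.8, S = (-48.06, -35.38). Then |HS| = |S − H| = 35.49.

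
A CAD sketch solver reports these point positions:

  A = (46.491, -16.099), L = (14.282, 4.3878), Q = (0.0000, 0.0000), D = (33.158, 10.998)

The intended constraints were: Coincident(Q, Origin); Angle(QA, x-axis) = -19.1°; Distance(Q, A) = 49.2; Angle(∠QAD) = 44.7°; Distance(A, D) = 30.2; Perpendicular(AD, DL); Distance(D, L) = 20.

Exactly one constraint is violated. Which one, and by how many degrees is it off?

Perpendicular(AD, DL) — off by 6.90°.

Q = (0.00, 0.00) ✓; QA at -19.10° ✓; |QA| = 49.20 ✓; ∠QAD = 44.70° ✓; |AD| = 30.20 ✓; ∠(AD, DL) = 83.10° ✗; |DL| = 20.00 ✓.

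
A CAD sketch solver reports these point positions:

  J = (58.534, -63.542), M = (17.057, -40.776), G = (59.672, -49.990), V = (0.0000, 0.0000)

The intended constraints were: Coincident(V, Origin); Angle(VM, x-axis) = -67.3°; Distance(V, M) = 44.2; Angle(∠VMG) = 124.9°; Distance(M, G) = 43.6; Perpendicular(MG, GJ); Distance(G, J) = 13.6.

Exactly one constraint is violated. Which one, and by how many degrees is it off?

Perpendicular(MG, GJ) — off by 7.40°.

V = (0.00, 0.00) ✓; VM at -67.30° ✓; |VM| = 44.20 ✓; ∠VMG = 124.9° ✓; |MG| = 43.60 ✓; ∠(MG, GJ) = 82.60° ✗; |GJ| = 13.60 ✓.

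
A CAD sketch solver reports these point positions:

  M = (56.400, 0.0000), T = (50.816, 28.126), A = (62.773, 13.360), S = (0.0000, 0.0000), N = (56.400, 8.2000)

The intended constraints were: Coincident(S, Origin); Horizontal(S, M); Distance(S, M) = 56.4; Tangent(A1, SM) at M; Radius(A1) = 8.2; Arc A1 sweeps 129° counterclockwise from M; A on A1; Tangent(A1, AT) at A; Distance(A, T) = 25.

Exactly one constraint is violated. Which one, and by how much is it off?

Distance(A, T) = 25 — off by 6.00.

S = (0.00, 0.00) ✓; S.y = 0.00, M.y = 0.00 ✓; |SM| = 56.40 ✓; ∠(NM, MS) = 90.00° ✓; |NM| = 8.200 ✓; bearing(N→A) − bearing(N→M) = 129.0° ✓; |NA| = 8.200 ✓; ∠(NA, AT) = 90.00° ✓; |AT| = 19.00 ✗.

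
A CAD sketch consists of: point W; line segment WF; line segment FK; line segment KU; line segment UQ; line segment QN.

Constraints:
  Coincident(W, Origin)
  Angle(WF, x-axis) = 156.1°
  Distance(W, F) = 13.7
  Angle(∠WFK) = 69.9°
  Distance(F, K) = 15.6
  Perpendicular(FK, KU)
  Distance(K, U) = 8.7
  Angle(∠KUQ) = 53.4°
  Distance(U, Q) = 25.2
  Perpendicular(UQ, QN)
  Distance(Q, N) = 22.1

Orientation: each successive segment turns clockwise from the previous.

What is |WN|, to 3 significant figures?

37.1

W is at the origin; WF runs at 156.1° with length 13.7, so F = (-12.5, 5.55). ∠WFK = 69.9° gives FK at 46.0° from the x-axis; with |FK| = 15.6, K = (-1.69, 16.8). FK ⟂ KU, so KU runs at -44.0°; with |KU| = 8.7, U = (4.57, 10.7). ∠KUQ = 53.4° gives UQ at -171° from the x-axis; with |UQ| = 25.2, Q = (-20.3, 6.61). UQ ⟂ QN, so QN runs at 99.4°; with |QN| = 22.1, N = (-23.9, 28.4). Then |WN| = |N − W| = 37.1.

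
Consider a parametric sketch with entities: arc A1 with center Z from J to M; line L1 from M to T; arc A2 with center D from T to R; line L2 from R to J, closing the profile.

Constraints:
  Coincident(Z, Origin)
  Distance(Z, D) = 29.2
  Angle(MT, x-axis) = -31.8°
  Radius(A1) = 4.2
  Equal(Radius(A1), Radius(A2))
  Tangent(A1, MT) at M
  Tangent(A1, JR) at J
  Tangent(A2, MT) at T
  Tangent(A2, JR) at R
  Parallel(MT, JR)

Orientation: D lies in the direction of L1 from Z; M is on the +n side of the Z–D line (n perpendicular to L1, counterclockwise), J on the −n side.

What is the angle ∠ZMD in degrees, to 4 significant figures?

81.81°

Z is at the origin and D lies 29.2 along u from Z, so D = 29.2·u = (24.82, -15.39). Tangency of A1 to both parallel lines with radius 4.2 puts M and J at Z ± 4.2·n: M = (2.213, 3.570), J = (-2.213, -3.570). Then cos ∠ZMD = MZ·MD / (|MZ||MD|), giving 81.81°.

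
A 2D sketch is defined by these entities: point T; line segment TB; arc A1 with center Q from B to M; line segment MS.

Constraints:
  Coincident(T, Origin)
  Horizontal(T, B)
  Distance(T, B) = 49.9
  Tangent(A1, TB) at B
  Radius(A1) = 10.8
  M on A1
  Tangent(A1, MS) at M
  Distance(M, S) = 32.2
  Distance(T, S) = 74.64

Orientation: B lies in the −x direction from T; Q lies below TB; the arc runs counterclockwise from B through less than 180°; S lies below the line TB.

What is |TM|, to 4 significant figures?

61.63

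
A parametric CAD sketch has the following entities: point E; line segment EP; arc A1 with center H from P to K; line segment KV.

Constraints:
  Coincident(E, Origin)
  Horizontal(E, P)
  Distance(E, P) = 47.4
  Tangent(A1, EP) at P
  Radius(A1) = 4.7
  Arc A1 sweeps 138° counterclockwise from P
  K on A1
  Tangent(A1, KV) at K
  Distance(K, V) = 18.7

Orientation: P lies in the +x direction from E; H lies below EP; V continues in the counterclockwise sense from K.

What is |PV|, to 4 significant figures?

23.33

E is at the origin; E and P share the same y with |EP| = 47.4 and P on the +x side, so P = (47.40, 0.000). A1 meets EP tangentially, so HP is at right angles to EP, so H = P + (0, -4.7) = (47.40, -4.700). On A1, P sits at bearing 90° from H; a 138° counterclockwise sweep puts K at bearing 228°, so K = H + 4.7·(cos 228°, sin 228°) = (44.26, -8.193). A1 meets KV tangentially, so HK is at right angles to KV, so KV runs along (−sin 228°, cos 228°); with |KV| = 18.7, V = (58.15, -20.71). Then |PV| = |V − P| = 23.33.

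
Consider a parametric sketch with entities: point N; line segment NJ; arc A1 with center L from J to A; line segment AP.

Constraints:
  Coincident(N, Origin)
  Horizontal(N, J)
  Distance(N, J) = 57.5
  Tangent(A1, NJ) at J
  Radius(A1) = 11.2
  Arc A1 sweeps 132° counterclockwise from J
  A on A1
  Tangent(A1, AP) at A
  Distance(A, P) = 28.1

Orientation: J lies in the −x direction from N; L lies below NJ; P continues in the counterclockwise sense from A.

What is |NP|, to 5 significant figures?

61.459

N is at the origin; N and J share the same y with |NJ| = 57.5 and J on the −x side, so J = (-57.500, 0.0000). Since A1 is tangent to NJ there, LJ ⟂ NJ, so L = J + (0, -11.2) = (-57.500, -11.200). On A1, J sits at bearing 90° from L; a 132° counterclockwise sweep puts A at bearing 222°, so A = L + 11.2·(cos 222°, sin 222°) = (-65.823, -18.694). Since A1 is tangent to AP there, LA ⟂ AP, so AP runs along (−sin 222°, cos 222°); with |AP| = 28.1, P = (-47.021, -39.577). Then |NP| = |P − N| = 61.459.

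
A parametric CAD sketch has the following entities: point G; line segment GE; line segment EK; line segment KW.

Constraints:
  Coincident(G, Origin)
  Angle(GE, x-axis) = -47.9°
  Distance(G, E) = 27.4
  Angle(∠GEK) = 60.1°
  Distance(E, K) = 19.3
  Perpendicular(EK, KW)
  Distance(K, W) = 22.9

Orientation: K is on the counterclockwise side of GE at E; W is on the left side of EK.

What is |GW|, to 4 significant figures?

5.706

∠GEK = 60.1°, so EK runs at -47.9° + (180° − 60.1°) = 72.00° from the x-axis; with |EK| = 19.3, K = E + 19.3·(cos 72.00°, sin 72.00°) = (24.33, -1.975). EK ⟂ KW; with |KW| = 22.9 on the left of EK, W = K + 22.9·(-0.9511, 0.3090) = (2.555, 5.102). Then |GW| = |W − G| = 5.706.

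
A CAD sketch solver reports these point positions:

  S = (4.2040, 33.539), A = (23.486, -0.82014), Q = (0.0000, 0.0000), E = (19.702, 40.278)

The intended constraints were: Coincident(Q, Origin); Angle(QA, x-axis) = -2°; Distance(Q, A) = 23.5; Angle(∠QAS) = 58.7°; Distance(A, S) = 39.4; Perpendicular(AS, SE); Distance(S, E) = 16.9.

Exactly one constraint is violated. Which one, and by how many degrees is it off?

Perpendicular(AS, SE) — off by 5.80°.

Q = (0.00, 0.00) ✓; QA at -2.000° ✓; |QA| = 23.50 ✓; ∠QAS = 58.70° ✓; |AS| = 39.40 ✓; ∠(AS, SE) = 95.80° ✗; |SE| = 16.90 ✓.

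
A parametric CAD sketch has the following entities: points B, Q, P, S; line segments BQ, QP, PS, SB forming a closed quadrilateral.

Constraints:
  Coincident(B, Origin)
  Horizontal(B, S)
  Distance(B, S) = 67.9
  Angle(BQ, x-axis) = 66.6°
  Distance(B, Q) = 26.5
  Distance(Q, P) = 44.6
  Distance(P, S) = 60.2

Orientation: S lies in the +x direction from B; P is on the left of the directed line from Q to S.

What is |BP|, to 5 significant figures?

69.716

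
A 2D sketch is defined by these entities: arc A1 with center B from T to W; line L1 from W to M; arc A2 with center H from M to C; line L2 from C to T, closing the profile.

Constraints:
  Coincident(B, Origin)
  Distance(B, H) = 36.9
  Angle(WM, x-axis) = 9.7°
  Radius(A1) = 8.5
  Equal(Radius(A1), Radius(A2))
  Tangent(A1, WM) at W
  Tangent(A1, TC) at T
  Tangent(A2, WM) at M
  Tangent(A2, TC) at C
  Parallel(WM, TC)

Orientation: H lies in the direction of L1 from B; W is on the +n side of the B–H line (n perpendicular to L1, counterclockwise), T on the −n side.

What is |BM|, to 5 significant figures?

37.866

The slot axis is L1's direction at 9.7°, so u = (cos 9.7°, sin 9.7°) = (0.98570, 0.16849) and n = (−sin 9.7°, cos 9.7°) = (-0.16849, 0.98570). B is at the origin and H lies 36.9 along u from B, so H = 36.9·u = (36.372, 6.2173). Tangency of A1 to both parallel lines with radius 8.5 puts W and T at B ± 8.5·n: W = (-1.4322, 8.3785), T = (1.4322, -8.3785). Equal radii place M and C the same way about H: M = H + 8.5·n = (34.940, 14.596), C = H − 8.5·n = (37.805, -2.1612). Then |BM| = |M − B| = 37.866.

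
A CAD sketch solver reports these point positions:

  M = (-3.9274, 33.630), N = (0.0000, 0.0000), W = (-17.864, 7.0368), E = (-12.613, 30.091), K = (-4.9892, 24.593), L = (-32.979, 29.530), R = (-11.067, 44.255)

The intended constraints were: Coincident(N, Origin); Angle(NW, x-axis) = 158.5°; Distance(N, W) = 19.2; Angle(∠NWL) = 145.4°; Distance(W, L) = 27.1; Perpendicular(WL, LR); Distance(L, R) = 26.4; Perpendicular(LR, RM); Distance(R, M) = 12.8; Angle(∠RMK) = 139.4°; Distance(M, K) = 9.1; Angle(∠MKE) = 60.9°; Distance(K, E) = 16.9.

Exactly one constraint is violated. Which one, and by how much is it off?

Distance(K, E) = 16.9 — off by 7.50.

N = (0.00, 0.00) ✓; NW at 158.5° ✓; |NW| = 19.20 ✓; ∠NWL = 145.4° ✓; |WL| = 27.10 ✓; ∠(WL, LR) = 90.00° ✓; |LR| = 26.40 ✓; ∠(LR, RM) = 90.00° ✓; |RM| = 12.80 ✓; ∠RMK = 139.4° ✓; |MK| = 9.099 ✓; ∠MKE = 60.90° ✓; |KE| = 9.399 ✗.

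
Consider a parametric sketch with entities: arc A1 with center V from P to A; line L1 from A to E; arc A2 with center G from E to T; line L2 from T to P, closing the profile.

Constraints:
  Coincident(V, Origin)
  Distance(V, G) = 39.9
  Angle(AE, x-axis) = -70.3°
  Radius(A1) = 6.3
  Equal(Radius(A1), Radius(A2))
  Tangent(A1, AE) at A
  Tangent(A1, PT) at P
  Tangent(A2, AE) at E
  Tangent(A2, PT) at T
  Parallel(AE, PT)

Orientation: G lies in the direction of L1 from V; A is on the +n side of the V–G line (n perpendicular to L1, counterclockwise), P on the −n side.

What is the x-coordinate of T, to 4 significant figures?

7.519

The slot axis is L1's direction at -70.3°, so u = (cos -70.3°, sin -70.3°) = (0.3371, -0.9415) and n = (−sin -70.3°, cos -70.3°) = (0.9415, 0.3371). V is at the origin and G lies 39.9 along u from V, so G = 39.9·u = (13.45, -37.56). Tangency of A1 to both parallel lines with radius 6.3 puts A and P at V ± 6.3·n: A = (5.931, 2.124), P = (-5.931, -2.124). Equal radii place E and T the same way about G: E = G + 6.3·n = (19.38, -35.44), T = G − 6.3·n = (7.519, -39.69). So T.x = 7.519.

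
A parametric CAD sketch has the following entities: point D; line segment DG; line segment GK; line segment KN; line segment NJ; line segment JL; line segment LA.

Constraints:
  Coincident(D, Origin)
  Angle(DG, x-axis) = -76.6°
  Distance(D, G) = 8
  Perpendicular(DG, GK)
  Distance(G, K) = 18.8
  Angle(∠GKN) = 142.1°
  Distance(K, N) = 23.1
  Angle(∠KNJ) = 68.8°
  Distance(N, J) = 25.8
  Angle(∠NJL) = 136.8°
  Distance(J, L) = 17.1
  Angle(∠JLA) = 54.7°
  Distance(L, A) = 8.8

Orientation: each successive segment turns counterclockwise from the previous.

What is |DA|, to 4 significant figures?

10.92

D is at the origin; DG runs at -76.6° with length 8.0, so G = (1.854, -7.782). DG is perpendicular to GK, so GK runs at 13.40°; with |GK| = 18.8, K = (20.14, -3.425). ∠GKN = 142.1° gives KN at 51.30° from the x-axis; with |KN| = 23.1, N = (34.59, 14.60). ∠KNJ = 68.8° gives NJ at 162.5° from the x-axis; with |NJ| = 25.8, J = (9.979, 22.36). ∠NJL = 136.8° gives JL at -154.3° from the x-axis; with |JL| = 17.1, L = (-5.429, 14.95). ∠JLA = 54.7° gives LA at -29.00° from the x-axis; with |LA| = 8.8, A = (2.268, 10.68). Then |DA| = |A − D| = 10.92.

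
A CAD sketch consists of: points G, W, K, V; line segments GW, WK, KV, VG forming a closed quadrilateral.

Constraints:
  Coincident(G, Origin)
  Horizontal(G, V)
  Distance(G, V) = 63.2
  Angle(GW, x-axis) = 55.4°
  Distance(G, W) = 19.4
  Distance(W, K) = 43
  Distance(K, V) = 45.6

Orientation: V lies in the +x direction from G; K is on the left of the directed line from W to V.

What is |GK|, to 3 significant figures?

61.7

Checks: |WK| = 43.00 ✓; |KV| = 45.60 ✓.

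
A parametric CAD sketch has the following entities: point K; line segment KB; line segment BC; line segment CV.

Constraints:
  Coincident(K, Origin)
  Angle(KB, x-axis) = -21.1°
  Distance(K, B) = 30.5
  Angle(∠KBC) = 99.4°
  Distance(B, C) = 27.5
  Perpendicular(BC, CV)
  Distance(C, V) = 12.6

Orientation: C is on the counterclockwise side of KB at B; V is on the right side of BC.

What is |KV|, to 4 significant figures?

53.64

K is at the origin; KB runs at -21.1° with length 30.5, so B = 30.5·(cos -21.1°, sin -21.1°) = (28.46, -10.98). ∠KBC = 99.4°, so BC runs at -21.1° + (180° − 99.4°) = 59.50° from the x-axis; with |BC| = 27.5, C = B + 27.5·(cos 59.50°, sin 59.50°) = (42.41, 12.71). The perpendicularity gives CV at right angles to BC; with |CV| = 12.6 on the right of BC, V = C + 12.6·(0.8616, -0.5075) = (53.27, 6.320). Then |KV| = |V − K| = 53.64.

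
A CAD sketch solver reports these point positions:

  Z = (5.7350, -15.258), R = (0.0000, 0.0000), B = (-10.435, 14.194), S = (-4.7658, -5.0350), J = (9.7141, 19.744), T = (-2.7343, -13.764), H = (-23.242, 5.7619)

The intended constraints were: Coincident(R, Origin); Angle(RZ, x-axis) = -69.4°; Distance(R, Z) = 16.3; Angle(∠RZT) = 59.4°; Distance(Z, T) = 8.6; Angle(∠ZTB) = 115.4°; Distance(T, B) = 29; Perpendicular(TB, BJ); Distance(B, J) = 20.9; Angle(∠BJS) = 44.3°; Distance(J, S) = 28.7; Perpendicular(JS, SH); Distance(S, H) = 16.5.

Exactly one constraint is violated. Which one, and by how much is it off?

Distance(S, H) = 16.5 — off by 4.90.

R = (0.00, 0.00) ✓; RZ at -69.40° ✓; |RZ| = 16.30 ✓; ∠RZT = 59.40° ✓; |ZT| = 8.600 ✓; ∠ZTB = 115.4° ✓; |TB| = 29.00 ✓; ∠(TB, BJ) = 90.00° ✓; |BJ| = 20.90 ✓; ∠BJS = 44.30° ✓; |JS| = 28.70 ✓; ∠(JS, SH) = 90.00° ✓; |SH| = 21.40 ✗.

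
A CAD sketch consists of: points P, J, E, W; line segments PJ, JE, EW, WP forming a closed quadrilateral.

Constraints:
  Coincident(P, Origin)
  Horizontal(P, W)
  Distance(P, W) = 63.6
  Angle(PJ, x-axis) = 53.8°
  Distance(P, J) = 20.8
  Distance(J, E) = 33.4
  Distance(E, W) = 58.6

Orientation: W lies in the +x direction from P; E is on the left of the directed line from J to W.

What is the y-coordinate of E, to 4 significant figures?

46.37

Checks: |JE| = 33.40 ✓; |EW| = 58.60 ✓.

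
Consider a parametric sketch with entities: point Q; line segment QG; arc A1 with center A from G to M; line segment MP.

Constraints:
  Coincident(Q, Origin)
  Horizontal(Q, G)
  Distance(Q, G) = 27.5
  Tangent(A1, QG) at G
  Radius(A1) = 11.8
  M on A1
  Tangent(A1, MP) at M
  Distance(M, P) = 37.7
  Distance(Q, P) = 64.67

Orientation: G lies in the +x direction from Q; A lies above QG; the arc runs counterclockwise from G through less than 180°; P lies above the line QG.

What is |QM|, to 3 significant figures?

40.6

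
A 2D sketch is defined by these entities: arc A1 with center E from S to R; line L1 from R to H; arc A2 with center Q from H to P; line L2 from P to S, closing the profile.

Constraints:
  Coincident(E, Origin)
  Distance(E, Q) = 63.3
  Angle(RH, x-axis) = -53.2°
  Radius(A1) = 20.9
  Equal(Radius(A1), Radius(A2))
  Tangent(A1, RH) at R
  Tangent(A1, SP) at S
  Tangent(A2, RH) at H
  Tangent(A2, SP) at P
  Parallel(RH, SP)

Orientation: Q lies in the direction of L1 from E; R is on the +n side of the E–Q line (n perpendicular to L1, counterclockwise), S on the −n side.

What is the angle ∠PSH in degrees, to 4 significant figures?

33.44°

The slot axis is L1's direction at -53.2°, so u = (cos -53.2°, sin -53.2°) = (0.5990, -0.8007) and n = (−sin -53.2°, cos -53.2°) = (0.8007, 0.5990). E is at the origin and Q lies 63.3 along u from E, so Q = 63.3·u = (37.92, -50.69). Tangency of A1 to both parallel lines with radius 20.9 puts R and S at E ± 20.9·n: R = (16.74, 12.52), S = (-16.74, -12.52). Equal radii place H and P the same way about Q: H = Q + 20.9·n = (54.65, -38.17), P = Q − 20.9·n = (21.18, -63.21). Then cos ∠PSH = SP·SH / (|SP||SH|), giving 33.44°.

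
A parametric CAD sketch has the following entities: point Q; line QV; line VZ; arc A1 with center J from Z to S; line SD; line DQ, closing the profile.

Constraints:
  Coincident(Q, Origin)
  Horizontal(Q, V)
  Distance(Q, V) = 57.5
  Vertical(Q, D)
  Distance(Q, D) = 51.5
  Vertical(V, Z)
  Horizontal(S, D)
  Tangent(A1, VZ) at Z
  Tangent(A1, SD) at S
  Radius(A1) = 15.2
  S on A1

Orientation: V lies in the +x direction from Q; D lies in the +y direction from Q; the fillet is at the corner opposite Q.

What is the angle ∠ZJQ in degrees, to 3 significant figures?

139°

Q is at the origin; QV is horizontal with |QV| = 57.5 and V on the +x side, so V = (57.5, 0.00). Q and D share the same x with |QD| = 51.5 and D on the +y side, so D = (0.00, 51.5). The virtual corner opposite Q is at (57.5, 51.5). A1 meets VZ tangentially, so JZ is at right angles to VZ and since A1 is tangent to SD there, JS ⟂ SD, with radius 15.2, so the center J sits 15.2 in from both sides at J = (42.3, 36.3). That places the tangent points at Z = (57.5, 36.3) on VZ and S = (42.3, 51.5) on SD. Then cos ∠ZJQ = JZ·JQ / (|JZ||JQ|), giving 139°.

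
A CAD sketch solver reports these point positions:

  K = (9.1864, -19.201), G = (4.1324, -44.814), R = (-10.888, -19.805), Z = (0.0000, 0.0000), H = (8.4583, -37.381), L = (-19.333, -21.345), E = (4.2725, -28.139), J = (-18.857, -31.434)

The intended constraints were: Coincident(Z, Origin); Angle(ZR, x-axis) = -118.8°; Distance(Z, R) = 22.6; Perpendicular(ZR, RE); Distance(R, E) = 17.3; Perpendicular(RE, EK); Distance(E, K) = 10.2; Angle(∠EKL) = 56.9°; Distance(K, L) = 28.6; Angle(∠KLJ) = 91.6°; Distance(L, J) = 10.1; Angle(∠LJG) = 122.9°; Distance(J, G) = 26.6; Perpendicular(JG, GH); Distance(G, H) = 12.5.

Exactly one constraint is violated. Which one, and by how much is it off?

Distance(G, H) = 12.5 — off by 3.90.

Z = (0.00, 0.00) ✓; ZR at -118.8° ✓; |ZR| = 22.60 ✓; ∠(ZR, RE) = 90.00° ✓; |RE| = 17.30 ✓; ∠(RE, EK) = 90.00° ✓; |EK| = 10.20 ✓; ∠EKL = 56.90° ✓; |KL| = 28.60 ✓; ∠KLJ = 91.60° ✓; |LJ| = 10.10 ✓; ∠LJG = 122.9° ✓; |JG| = 26.60 ✓; ∠(JG, GH) = 90.00° ✓; |GH| = 8.600 ✗.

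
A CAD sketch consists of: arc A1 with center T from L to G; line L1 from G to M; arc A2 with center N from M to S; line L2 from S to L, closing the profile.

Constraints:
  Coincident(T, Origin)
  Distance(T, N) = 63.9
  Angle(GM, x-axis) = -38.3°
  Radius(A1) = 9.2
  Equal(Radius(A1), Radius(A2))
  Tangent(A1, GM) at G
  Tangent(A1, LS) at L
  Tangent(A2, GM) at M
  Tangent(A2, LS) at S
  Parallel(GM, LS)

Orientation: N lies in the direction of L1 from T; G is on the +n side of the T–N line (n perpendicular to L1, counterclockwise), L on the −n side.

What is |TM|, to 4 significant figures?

64.56

Tangency of A1 to both parallel lines with radius 9.2 puts G and L at T ± 9.2·n: G = (5.702, 7.220), L = (-5.702, -7.220). Equal radii place M and S the same way about N: M = N + 9.2·n = (55.85, -32.38), S = N − 9.2·n = (44.45, -46.82). Then |TM| = |M − T| = 64.56.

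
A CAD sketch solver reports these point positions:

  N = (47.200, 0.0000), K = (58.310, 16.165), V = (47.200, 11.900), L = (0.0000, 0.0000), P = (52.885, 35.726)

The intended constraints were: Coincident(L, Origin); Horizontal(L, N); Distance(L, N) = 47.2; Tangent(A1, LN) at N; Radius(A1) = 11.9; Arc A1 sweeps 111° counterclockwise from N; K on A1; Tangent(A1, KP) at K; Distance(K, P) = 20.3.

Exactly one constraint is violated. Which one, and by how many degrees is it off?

Tangent(A1, KP) at K — off by 5.50°.

L = (0.00, 0.00) ✓; L.y = 0.00, N.y = 0.00 ✓; |LN| = 47.20 ✓; ∠(VN, NL) = 90.00° ✓; |VN| = 11.90 ✓; bearing(V→K) − bearing(V→N) = 111.0° ✓; |VK| = 11.90 ✓; ∠(VK, KP) = 95.50° ✗; |KP| = 20.30 ✓.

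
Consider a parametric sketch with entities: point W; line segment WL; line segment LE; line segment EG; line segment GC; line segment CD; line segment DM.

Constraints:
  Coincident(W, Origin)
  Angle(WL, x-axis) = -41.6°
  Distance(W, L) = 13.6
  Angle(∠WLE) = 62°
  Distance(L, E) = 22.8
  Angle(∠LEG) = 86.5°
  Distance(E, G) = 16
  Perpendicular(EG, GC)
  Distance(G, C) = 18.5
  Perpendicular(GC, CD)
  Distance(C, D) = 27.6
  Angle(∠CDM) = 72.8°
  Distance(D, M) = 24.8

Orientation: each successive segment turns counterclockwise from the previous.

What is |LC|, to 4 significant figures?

15.22

W is at the origin; WL runs at -41.6° with length 13.6, so L = (10.17, -9.029). ∠WLE = 62.0° gives LE at 76.40° from the x-axis; with |LE| = 22.8, E = (15.53, 13.13). ∠LEG = 86.5° gives EG at 169.9° from the x-axis; with |EG| = 16.0, G = (-0.2208, 15.94). EG is perpendicular to GC, so GC runs at -100.1°; with |GC| = 18.5, C = (-3.465, -2.276). Then |LC| = |C − L| = 15.22.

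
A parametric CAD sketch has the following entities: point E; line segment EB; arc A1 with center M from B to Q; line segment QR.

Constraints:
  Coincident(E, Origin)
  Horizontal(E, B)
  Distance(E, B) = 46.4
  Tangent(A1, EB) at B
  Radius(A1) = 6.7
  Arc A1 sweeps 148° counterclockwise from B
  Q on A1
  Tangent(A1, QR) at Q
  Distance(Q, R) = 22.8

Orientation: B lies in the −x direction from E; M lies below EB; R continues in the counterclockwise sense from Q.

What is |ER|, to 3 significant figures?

39.2

E is at the origin; EB is horizontal with |EB| = 46.4 and B on the −x side, so B = (-46.4, 0.00). Since A1 is tangent to EB there, MB ⟂ EB, so M = B + (0, -6.7) = (-46.4, -6.70). On A1, B sits at bearing 90° from M; a 148° counterclockwise sweep puts Q at bearing 238°, so Q = M + 6.7·(cos 238°, sin 238°) = (-50.0, -12.4). The tangent condition forces MQ to be normal to QR, so QR runs along (−sin 238°, cos 238°); with |QR| = 22.8, R = (-30.6, -24.5). Then |ER| = |R − E| = 39.2.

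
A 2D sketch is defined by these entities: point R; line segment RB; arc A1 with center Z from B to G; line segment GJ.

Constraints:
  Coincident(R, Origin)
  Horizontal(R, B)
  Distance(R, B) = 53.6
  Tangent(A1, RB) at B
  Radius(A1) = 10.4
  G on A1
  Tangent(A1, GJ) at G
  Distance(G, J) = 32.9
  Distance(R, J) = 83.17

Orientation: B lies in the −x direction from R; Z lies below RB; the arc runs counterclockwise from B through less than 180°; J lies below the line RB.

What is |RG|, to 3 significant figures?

63.9

Checks: |ZG| = 10.40 ✓; ∠(ZG, GJ) = 90.00° ✓; |GJ| = 32.90 ✓; |RJ| = 83.17 ✓.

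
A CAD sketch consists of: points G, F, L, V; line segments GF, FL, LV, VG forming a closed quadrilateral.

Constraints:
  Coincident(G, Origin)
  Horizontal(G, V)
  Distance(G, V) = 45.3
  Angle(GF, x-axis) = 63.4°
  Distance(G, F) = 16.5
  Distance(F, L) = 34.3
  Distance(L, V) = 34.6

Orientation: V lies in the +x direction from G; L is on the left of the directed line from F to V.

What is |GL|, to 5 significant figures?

49.233

G is at the origin; GV is horizontal with |GV| = 45.3 and V in +x, so V = (45.3, 0). GF runs at 63.4° with |GF| = 16.5, so F = (7.3880, 14.754). L is determined by |FL| = 34.3 and |LV| = 34.6 together: it lies at the intersection of circle(F, 34.3) and circle(V, 34.6). With |FV| = 40.682, the foot of the radical line on FV is 20.087 from F and the perpendicular offset is √(34.3² − 20.087²) = 27.803. Taking the left-of-FV solution: L = (36.190, 33.379).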